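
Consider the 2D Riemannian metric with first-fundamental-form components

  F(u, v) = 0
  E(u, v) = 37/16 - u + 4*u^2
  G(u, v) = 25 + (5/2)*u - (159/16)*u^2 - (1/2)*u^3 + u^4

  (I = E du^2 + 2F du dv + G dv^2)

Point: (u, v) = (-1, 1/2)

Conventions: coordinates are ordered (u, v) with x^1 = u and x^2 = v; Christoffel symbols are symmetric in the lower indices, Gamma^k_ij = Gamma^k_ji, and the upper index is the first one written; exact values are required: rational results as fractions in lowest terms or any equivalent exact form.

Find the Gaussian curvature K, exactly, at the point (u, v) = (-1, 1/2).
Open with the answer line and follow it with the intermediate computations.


Answer: K = 512/22815

E = 117/16, F = 0, G = 225/16, EG - F^2 = 26325/256 at the point
E_u = -9, E_v = 0, F_u = 0, F_v = 0, G_u = 135/8, G_v = 0
E_vv = 0, F_uv = 0, G_uu = -39/8
Brioschi: K = (det M1 - det M2) / (EG - F^2)^2 with the standard first/second-derivative matrices M1, M2.
M1 = [[-E_vv/2 + F_uv - G_uu/2, E_u/2, F_u - E_v/2], [F_v - G_u/2, E, F], [G_v/2, F, G]] = [[39/16, -9/2, 0], [-135/16, 117/16, 0], [0, 0, 225/16]]; det M1 = -1160325/4096
M2 = [[0, E_v/2, G_u/2], [E_v/2, E, F], [G_u/2, F, G]] = [[0, 0, 135/16], [0, 117/16, 0], [135/16, 0, 225/16]]; det M2 = -2132325/4096
det M1 - det M2 = 30375/128; K = 30375/128 / (26325/256)^2 = 512/22815


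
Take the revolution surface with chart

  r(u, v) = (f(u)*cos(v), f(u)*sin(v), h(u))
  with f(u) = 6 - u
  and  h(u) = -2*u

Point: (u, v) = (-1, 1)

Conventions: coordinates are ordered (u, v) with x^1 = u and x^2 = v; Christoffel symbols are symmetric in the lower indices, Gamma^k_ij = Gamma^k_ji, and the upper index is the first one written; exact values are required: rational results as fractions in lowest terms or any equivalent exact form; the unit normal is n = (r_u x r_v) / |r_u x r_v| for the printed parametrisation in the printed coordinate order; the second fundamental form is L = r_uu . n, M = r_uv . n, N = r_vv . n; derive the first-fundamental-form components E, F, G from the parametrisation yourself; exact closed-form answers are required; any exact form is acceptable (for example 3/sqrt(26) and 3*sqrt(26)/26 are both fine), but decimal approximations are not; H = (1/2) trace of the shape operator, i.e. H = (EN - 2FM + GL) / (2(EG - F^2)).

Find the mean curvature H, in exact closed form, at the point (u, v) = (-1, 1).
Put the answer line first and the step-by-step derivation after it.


Answer: H = -sqrt(5)/35

f = 7, f' = -1, f'' = 0, h' = -2, h'' = 0
E = 5, F = 0, G = 49; answer radicand W^2 = 5
unnormalised second-form numerators: l = 0, m = 0, n = -14; L = l/sqrt(5), and similarly M = m/sqrt(W^2), N = n/sqrt(W^2)
H = (E*n - 2*F*m + G*l) / (2*(EG - F^2)*sqrt(W^2)); E*n - 2*F*m + G*l = -70, EG - F^2 = 245, so H = (-1/7)/sqrt(5)


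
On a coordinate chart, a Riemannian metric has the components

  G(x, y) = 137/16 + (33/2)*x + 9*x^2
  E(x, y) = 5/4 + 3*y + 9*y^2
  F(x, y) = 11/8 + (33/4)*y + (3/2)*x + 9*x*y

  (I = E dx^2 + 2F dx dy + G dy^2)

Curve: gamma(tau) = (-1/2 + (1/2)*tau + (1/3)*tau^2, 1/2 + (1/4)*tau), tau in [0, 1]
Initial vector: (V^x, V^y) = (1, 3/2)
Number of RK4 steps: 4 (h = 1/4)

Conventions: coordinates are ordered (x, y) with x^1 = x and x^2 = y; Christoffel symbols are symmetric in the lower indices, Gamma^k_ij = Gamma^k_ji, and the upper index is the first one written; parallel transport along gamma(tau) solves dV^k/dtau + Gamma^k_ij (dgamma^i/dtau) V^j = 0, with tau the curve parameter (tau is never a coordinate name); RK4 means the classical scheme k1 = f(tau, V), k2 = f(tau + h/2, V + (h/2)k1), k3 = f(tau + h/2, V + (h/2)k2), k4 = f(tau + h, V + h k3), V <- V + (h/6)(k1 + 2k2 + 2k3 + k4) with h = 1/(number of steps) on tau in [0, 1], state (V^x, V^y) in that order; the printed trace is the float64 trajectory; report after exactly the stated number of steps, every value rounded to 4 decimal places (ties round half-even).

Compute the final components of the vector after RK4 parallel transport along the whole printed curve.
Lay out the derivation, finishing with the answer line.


gamma'(tau) = (1/2 + (2/3)*tau, 1/4); f(tau, V)^k = -Gamma^k_ij(gamma(tau)) gamma'^i(tau) V^j; h = 1/4; intermediate values shown to 6 dp
curve data and Christoffel symbols at the stage parameters:
  tau = 0.000000: gamma = (-0.500000, 0.500000), gamma' = (0.500000, 0.250000); Gamma_xxx = 0.000000, Gamma_xxy = 0.914286, Gamma_xyy = 0.000000, Gamma_yxx = 0.000000, Gamma_yxy = 0.571429, Gamma_yyy = 0.000000
  tau = 0.125000: gamma = (-0.432292, 0.531250), gamma' = (0.583333, 0.250000); Gamma_xxx = 0.000000, Gamma_xxy = 0.838018, Gamma_xyy = 0.000000, Gamma_yxx = 0.000000, Gamma_yxy = 0.581610, Gamma_yyy = 0.000000
  tau = 0.250000: gamma = (-0.354167, 0.562500), gamma' = (0.666667, 0.250000); Gamma_xxx = 0.000000, Gamma_xxy = 0.760181, Gamma_xyy = 0.000000, Gamma_yxx = 0.000000, Gamma_yxy = 0.586425, Gamma_yyy = 0.000000
  tau = 0.375000: gamma = (-0.265625, 0.593750), gamma' = (0.750000, 0.250000); Gamma_xxx = 0.000000, Gamma_xxy = 0.683091, Gamma_xyy = 0.000000, Gamma_yxx = 0.000000, Gamma_yxy = 0.584838, Gamma_yyy = 0.000000
  tau = 0.500000: gamma = (-0.166667, 0.625000), gamma' = (0.833333, 0.250000); Gamma_xxx = 0.000000, Gamma_xxy = 0.608812, Gamma_xyy = 0.000000, Gamma_yxx = 0.000000, Gamma_yxy = 0.576769, Gamma_yyy = 0.000000
  tau = 0.625000: gamma = (-0.057292, 0.656250), gamma' = (0.916667, 0.250000); Gamma_xxx = 0.000000, Gamma_xxy = 0.538971, Gamma_xyy = 0.000000, Gamma_yxx = 0.000000, Gamma_yxy = 0.562850, Gamma_yyy = 0.000000
  tau = 0.750000: gamma = (0.062500, 0.687500), gamma' = (1.000000, 0.250000); Gamma_xxx = 0.000000, Gamma_xxy = 0.474674, Gamma_xyy = 0.000000, Gamma_yxx = 0.000000, Gamma_yxy = 0.544139, Gamma_yyy = 0.000000
  tau = 0.875000: gamma = (0.192708, 0.718750), gamma' = (1.083333, 0.250000); Gamma_xxx = 0.000000, Gamma_xxy = 0.416512, Gamma_xyy = 0.000000, Gamma_yxx = 0.000000, Gamma_yxy = 0.521866, Gamma_yyy = 0.000000
  tau = 1.000000: gamma = (0.333333, 0.750000), gamma' = (1.166667, 0.250000); Gamma_xxx = 0.000000, Gamma_xxy = 0.364641, Gamma_xyy = 0.000000, Gamma_yxx = 0.000000, Gamma_yxy = 0.497238, Gamma_yyy = 0.000000
step 0: V^x = 1.0000, V^y = 1.5000
step 1: k1 = (-0.914286, -0.571429), k2 = (-0.883910, -0.613460), k3 = (-0.882137, -0.612229), k4 = (-0.830747, -0.640862); V <- V + (h/6)(k1 + 2k2 + 2k3 + k4): V^x = 0.7801, V^y = 1.3473
step 2: k1 = (-0.831077, -0.641116), k2 = (-0.764696, -0.654705), k3 = (-0.765243, -0.655174), k4 = (-0.690086, -0.653766); V <- V + (h/6)(k1 + 2k2 + 2k3 + k4): V^x = 0.5892, V^y = 1.1842
step 3: k1 = (-0.690499, -0.654157), k2 = (-0.612448, -0.639582), k3 = (-0.614663, -0.641895), k4 = (-0.537644, -0.616323); V <- V + (h/6)(k1 + 2k2 + 2k3 + k4): V^x = 0.4358, V^y = 1.0245
step 4: k1 = (-0.538026, -0.616762), k2 = (-0.465872, -0.583710), k3 = (-0.468675, -0.587222), k4 = (-0.402436, -0.548776); V <- V + (h/6)(k1 + 2k2 + 2k3 + k4): V^x = 0.3187, V^y = 0.8784

Answer: V^x = 0.3187, V^y = 0.8784


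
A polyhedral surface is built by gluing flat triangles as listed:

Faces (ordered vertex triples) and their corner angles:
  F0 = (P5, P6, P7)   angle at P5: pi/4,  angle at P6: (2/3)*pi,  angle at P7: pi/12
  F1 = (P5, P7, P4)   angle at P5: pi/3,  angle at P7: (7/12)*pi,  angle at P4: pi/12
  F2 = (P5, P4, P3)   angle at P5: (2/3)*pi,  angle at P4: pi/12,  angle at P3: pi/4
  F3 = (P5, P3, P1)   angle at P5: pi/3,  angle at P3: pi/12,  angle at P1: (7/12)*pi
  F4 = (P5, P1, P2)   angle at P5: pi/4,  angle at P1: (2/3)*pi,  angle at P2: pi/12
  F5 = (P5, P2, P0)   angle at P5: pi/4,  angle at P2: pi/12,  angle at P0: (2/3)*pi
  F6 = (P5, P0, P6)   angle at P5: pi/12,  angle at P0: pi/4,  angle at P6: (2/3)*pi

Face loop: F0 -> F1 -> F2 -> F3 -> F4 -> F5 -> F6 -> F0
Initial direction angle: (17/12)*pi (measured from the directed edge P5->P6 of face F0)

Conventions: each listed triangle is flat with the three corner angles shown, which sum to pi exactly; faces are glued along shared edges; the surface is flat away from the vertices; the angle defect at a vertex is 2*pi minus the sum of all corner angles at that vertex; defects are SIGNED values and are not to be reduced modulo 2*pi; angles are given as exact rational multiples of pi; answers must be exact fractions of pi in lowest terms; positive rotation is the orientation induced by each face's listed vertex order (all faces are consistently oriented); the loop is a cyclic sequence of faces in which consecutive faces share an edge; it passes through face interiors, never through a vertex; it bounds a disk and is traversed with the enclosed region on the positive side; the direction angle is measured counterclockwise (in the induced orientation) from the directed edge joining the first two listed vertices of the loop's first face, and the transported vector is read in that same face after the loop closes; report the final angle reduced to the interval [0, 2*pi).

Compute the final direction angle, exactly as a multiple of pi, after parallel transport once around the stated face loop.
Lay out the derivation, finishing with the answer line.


enclosed vertex P5: corner angles sum to (13/6)*pi, defect = 2*pi - (13/6)*pi = -pi/6
adding the enclosed defects to the starting angle (mod 2*pi, induced orientation) gives the holonomy
final angle = (17/12)*pi - pi/6 = (5/4)*pi (mod 2*pi)

Answer: final direction angle = (5/4)*pi


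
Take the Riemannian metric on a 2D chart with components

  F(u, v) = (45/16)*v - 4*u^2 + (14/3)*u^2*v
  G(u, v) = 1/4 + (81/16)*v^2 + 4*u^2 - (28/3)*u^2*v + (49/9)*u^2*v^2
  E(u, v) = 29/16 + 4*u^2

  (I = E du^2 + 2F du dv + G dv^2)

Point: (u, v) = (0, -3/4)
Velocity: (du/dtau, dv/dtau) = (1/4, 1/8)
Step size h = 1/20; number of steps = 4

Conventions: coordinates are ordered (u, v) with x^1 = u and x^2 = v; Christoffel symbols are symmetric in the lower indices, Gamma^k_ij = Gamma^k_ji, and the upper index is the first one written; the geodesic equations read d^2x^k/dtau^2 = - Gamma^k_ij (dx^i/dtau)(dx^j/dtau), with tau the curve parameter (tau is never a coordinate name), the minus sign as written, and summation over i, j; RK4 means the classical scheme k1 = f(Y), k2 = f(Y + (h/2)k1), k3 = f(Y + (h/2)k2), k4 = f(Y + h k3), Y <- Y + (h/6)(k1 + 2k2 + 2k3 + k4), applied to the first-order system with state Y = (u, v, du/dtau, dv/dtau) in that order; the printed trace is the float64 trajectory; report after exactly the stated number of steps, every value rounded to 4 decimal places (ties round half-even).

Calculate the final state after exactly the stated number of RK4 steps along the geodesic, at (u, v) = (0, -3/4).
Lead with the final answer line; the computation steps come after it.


Answer: u = 0.0498, v = -0.7247, du/dtau = 0.2481, dv/dtau = 0.1278

f(Y) = (du/dtau, dv/dtau, -Gamma^u_ij Y'^i Y'^j, -Gamma^v_ij Y'^i Y'^j) with the Gammas evaluated at the stage position; h = 0.050000; intermediate values shown to 6 dp
step 0: u = 0.0000, v = -0.7500, du/dtau = 0.2500, dv/dtau = 0.1250
step 1:
  k1: at (u, v) = (0.000000, -0.750000), (du/dtau, dv/dtau) = (0.250000, 0.125000); Gamma_uuu = 0.000000, Gamma_uuv = 0.000000, Gamma_uvv = 0.603521, Gamma_vuu = 0.000000, Gamma_vuv = 0.000000, Gamma_vvv = -0.814753; k1 = (0.250000, 0.125000, -0.009430, 0.012731)
  k2: at (u, v) = (0.006250, -0.746875), (du/dtau, dv/dtau) = (0.249764, 0.125318); Gamma_uuu = -0.103256, Gamma_uuv = 0.158648, Gamma_uvv = 0.374542, Gamma_vuu = -0.100990, Gamma_vuv = 0.136883, Gamma_vvv = -0.973982; k2 = (0.249764, 0.125318, -0.009372, 0.013027)
  k3: at (u, v) = (0.006244, -0.746867), (du/dtau, dv/dtau) = (0.249766, 0.125326); Gamma_uuu = -0.103159, Gamma_uuv = 0.158497, Gamma_uvv = 0.374773, Gamma_vuu = -0.100896, Gamma_vuv = 0.136754, Gamma_vvv = -0.973833; k3 = (0.249766, 0.125326, -0.009374, 0.013028)
  k4: at (u, v) = (0.012488, -0.743734), (du/dtau, dv/dtau) = (0.249531, 0.125651); Gamma_uuu = -0.206250, Gamma_uuv = 0.315977, Gamma_uvv = 0.149326, Gamma_vuu = -0.202545, Gamma_vuv = 0.273736, Gamma_vvv = -1.131546; k4 = (0.249531, 0.125651, -0.009330, 0.013311)
  Y <- Y + (h/6)(k1 + 2k2 + 2k3 + k4): u = 0.0125, v = -0.7437, du/dtau = 0.2495, dv/dtau = 0.1257
step 2:
  k1: at (u, v) = (0.012488, -0.743734), (du/dtau, dv/dtau) = (0.249531, 0.125651); Gamma_uuu = -0.206249, Gamma_uuv = 0.315977, Gamma_uvv = 0.149327, Gamma_vuu = -0.202544, Gamma_vuv = 0.273735, Gamma_vvv = -1.131546; k1 = (0.249531, 0.125651, -0.009330, 0.013311)
  k2: at (u, v) = (0.018727, -0.740593), (du/dtau, dv/dtau) = (0.249298, 0.125984); Gamma_uuu = -0.309107, Gamma_uuv = 0.472212, Gamma_uvv = -0.072541, Gamma_vuu = -0.304764, Gamma_vuv = 0.410709, Gamma_vvv = -1.287658; k2 = (0.249298, 0.125984, -0.009300, 0.013580)
  k3: at (u, v) = (0.018721, -0.740584), (du/dtau, dv/dtau) = (0.249299, 0.125991); Gamma_uuu = -0.309011, Gamma_uuv = 0.472061, Gamma_uvv = -0.072308, Gamma_vuu = -0.304673, Gamma_vuv = 0.410582, Gamma_vvv = -1.287510; k3 = (0.249299, 0.125991, -0.009301, 0.013581)
  k4: at (u, v) = (0.024953, -0.737434), (du/dtau, dv/dtau) = (0.249066, 0.126330); Gamma_uuu = -0.411569, Gamma_uuv = 0.626974, Gamma_uvv = -0.290550, Gamma_vuu = -0.407379, Gamma_vuv = 0.547443, Gamma_vvv = -1.441939; k4 = (0.249066, 0.126330, -0.009287, 0.013834)
  Y <- Y + (h/6)(k1 + 2k2 + 2k3 + k4): u = 0.0250, v = -0.7374, du/dtau = 0.2491, dv/dtau = 0.1263
step 3:
  k1: at (u, v) = (0.024953, -0.737434), (du/dtau, dv/dtau) = (0.249066, 0.126330); Gamma_uuu = -0.411569, Gamma_uuv = 0.626973, Gamma_uvv = -0.290550, Gamma_vuu = -0.407379, Gamma_vuv = 0.547442, Gamma_vvv = -1.441939; k1 = (0.249066, 0.126330, -0.009287, 0.013834)
  k2: at (u, v) = (0.031180, -0.734276), (du/dtau, dv/dtau) = (0.248834, 0.126676); Gamma_uuu = -0.513757, Gamma_uuv = 0.780484, Gamma_uvv = -0.505121, Gamma_vuu = -0.510479, Gamma_vuv = 0.684077, Gamma_vvv = -1.594600; k2 = (0.248834, 0.126676, -0.009287, 0.014070)
  k3: at (u, v) = (0.031174, -0.734268), (du/dtau, dv/dtau) = (0.248834, 0.126682); Gamma_uuu = -0.513662, Gamma_uuv = 0.780333, Gamma_uvv = -0.504883, Gamma_vuu = -0.510391, Gamma_vuv = 0.683953, Gamma_vvv = -1.594452; k3 = (0.248834, 0.126682, -0.009289, 0.014071)
  k4: at (u, v) = (0.037395, -0.731100), (du/dtau, dv/dtau) = (0.248602, 0.127034); Gamma_uuu = -0.615411, Gamma_uuv = 0.932361, Gamma_uvv = -0.715736, Gamma_vuu = -0.613793, Gamma_vuv = 0.820252, Gamma_vvv = -1.745262; k4 = (0.248602, 0.127034, -0.009305, 0.014290)
  Y <- Y + (h/6)(k1 + 2k2 + 2k3 + k4): u = 0.0374, v = -0.7311, du/dtau = 0.2486, dv/dtau = 0.1270
step 4:
  k1: at (u, v) = (0.037395, -0.731100), (du/dtau, dv/dtau) = (0.248602, 0.127034); Gamma_uuu = -0.615411, Gamma_uuv = 0.932361, Gamma_uvv = -0.715736, Gamma_vuu = -0.613793, Gamma_vuv = 0.820252, Gamma_vvv = -1.745262; k1 = (0.248602, 0.127034, -0.009305, 0.014290)
  k2: at (u, v) = (0.043610, -0.727925), (du/dtau, dv/dtau) = (0.248369, 0.127391); Gamma_uuu = -0.716650, Gamma_uuv = 1.082829, Gamma_uvv = -0.922828, Gamma_vuu = -0.717401, Gamma_vuv = 0.956101, Gamma_vvv = -1.894136; k2 = (0.248369, 0.127391, -0.009337, 0.014491)
  k3: at (u, v) = (0.043604, -0.727916), (du/dtau, dv/dtau) = (0.248368, 0.127396); Gamma_uuu = -0.716554, Gamma_uuv = 1.082676, Gamma_uvv = -0.922584, Gamma_vuu = -0.717315, Gamma_vuv = 0.955978, Gamma_vvv = -1.893987; k3 = (0.248368, 0.127396, -0.009339, 0.014491)
  k4: at (u, v) = (0.049813, -0.724731), (du/dtau, dv/dtau) = (0.248135, 0.127758); Gamma_uuu = -0.817210, Gamma_uuv = 1.231499, Gamma_uvv = -1.125865, Gamma_vuu = -0.821034, Gamma_vuv = 1.091262, Gamma_vvv = -2.040842; k4 = (0.248135, 0.127758, -0.009387, 0.014674)
  Y <- Y + (h/6)(k1 + 2k2 + 2k3 + k4): u = 0.0498, v = -0.7247, du/dtau = 0.2481, dv/dtau = 0.1278


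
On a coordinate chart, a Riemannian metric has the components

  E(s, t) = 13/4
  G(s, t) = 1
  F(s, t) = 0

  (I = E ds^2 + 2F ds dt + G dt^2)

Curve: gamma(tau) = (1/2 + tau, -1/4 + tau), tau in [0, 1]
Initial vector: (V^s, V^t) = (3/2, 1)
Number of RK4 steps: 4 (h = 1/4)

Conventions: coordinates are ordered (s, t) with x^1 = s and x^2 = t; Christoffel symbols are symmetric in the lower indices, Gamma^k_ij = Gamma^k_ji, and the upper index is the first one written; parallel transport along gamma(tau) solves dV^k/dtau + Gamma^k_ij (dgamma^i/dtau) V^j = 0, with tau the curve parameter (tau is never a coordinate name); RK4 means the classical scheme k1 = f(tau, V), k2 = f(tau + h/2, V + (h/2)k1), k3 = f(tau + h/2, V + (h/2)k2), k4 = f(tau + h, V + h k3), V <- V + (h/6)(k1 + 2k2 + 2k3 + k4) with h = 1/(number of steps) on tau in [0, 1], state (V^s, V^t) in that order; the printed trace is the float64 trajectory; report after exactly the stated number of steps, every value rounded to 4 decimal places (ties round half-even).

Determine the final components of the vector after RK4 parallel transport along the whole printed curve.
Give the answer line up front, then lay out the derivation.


Answer: V^s = 1.5000, V^t = 1.0000

gamma'(tau) = (1, 1); f(tau, V)^k = -Gamma^k_ij(gamma(tau)) gamma'^i(tau) V^j; h = 1/4; intermediate values shown to 6 dp
curve data and Christoffel symbols at the stage parameters:
  tau = 0.000000: gamma = (0.500000, -0.250000), gamma' = (1.000000, 1.000000); Gamma_sss = 0.000000, Gamma_sst = 0.000000, Gamma_stt = 0.000000, Gamma_tss = 0.000000, Gamma_tst = 0.000000, Gamma_ttt = 0.000000
  tau = 0.125000: gamma = (0.625000, -0.125000), gamma' = (1.000000, 1.000000); Gamma_sss = 0.000000, Gamma_sst = 0.000000, Gamma_stt = 0.000000, Gamma_tss = 0.000000, Gamma_tst = 0.000000, Gamma_ttt = 0.000000
  tau = 0.250000: gamma = (0.750000, 0.000000), gamma' = (1.000000, 1.000000); Gamma_sss = 0.000000, Gamma_sst = 0.000000, Gamma_stt = 0.000000, Gamma_tss = 0.000000, Gamma_tst = 0.000000, Gamma_ttt = 0.000000
  tau = 0.375000: gamma = (0.875000, 0.125000), gamma' = (1.000000, 1.000000); Gamma_sss = 0.000000, Gamma_sst = 0.000000, Gamma_stt = 0.000000, Gamma_tss = 0.000000, Gamma_tst = 0.000000, Gamma_ttt = 0.000000
  tau = 0.500000: gamma = (1.000000, 0.250000), gamma' = (1.000000, 1.000000); Gamma_sss = 0.000000, Gamma_sst = 0.000000, Gamma_stt = 0.000000, Gamma_tss = 0.000000, Gamma_tst = 0.000000, Gamma_ttt = 0.000000
  tau = 0.625000: gamma = (1.125000, 0.375000), gamma' = (1.000000, 1.000000); Gamma_sss = 0.000000, Gamma_sst = 0.000000, Gamma_stt = 0.000000, Gamma_tss = 0.000000, Gamma_tst = 0.000000, Gamma_ttt = 0.000000
  tau = 0.750000: gamma = (1.250000, 0.500000), gamma' = (1.000000, 1.000000); Gamma_sss = 0.000000, Gamma_sst = 0.000000, Gamma_stt = 0.000000, Gamma_tss = 0.000000, Gamma_tst = 0.000000, Gamma_ttt = 0.000000
  tau = 0.875000: gamma = (1.375000, 0.625000), gamma' = (1.000000, 1.000000); Gamma_sss = 0.000000, Gamma_sst = 0.000000, Gamma_stt = 0.000000, Gamma_tss = 0.000000, Gamma_tst = 0.000000, Gamma_ttt = 0.000000
  tau = 1.000000: gamma = (1.500000, 0.750000), gamma' = (1.000000, 1.000000); Gamma_sss = 0.000000, Gamma_sst = 0.000000, Gamma_stt = 0.000000, Gamma_tss = 0.000000, Gamma_tst = 0.000000, Gamma_ttt = 0.000000
step 0: V^s = 1.5000, V^t = 1.0000
step 1: k1 = (0.000000, 0.000000), k2 = (0.000000, 0.000000), k3 = (0.000000, 0.000000), k4 = (0.000000, 0.000000); V <- V + (h/6)(k1 + 2k2 + 2k3 + k4): V^s = 1.5000, V^t = 1.0000
step 2: k1 = (0.000000, 0.000000), k2 = (0.000000, 0.000000), k3 = (0.000000, 0.000000), k4 = (0.000000, 0.000000); V <- V + (h/6)(k1 + 2k2 + 2k3 + k4): V^s = 1.5000, V^t = 1.0000
step 3: k1 = (0.000000, 0.000000), k2 = (0.000000, 0.000000), k3 = (0.000000, 0.000000), k4 = (0.000000, 0.000000); V <- V + (h/6)(k1 + 2k2 + 2k3 + k4): V^s = 1.5000, V^t = 1.0000
step 4: k1 = (0.000000, 0.000000), k2 = (0.000000, 0.000000), k3 = (0.000000, 0.000000), k4 = (0.000000, 0.000000); V <- V + (h/6)(k1 + 2k2 + 2k3 + k4): V^s = 1.5000, V^t = 1.0000


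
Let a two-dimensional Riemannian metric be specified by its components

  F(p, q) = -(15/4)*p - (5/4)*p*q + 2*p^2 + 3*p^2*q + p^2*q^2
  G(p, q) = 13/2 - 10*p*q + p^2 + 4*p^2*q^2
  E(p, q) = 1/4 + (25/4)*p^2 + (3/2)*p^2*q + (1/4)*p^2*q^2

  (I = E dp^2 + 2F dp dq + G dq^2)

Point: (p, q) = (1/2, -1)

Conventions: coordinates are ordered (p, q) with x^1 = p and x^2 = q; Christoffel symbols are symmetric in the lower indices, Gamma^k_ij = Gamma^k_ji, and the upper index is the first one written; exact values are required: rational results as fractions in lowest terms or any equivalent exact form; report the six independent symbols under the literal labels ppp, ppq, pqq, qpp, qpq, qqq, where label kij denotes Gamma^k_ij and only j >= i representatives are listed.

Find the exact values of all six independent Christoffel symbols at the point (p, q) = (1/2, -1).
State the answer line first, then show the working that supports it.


Answer: Gamma_ppp = 915/562, Gamma_ppq = 351/562, Gamma_pqq = -3353/562, Gamma_qpp = -13/281, Gamma_qpq = 365/562, Gamma_qqq = -483/562

E = 3/2, F = -5/4, G = 51/4 at the point
E_p = 5, E_q = 1/4, F_p = -5/2, F_q = -3/8, G_p = 15, G_q = -7
EG - F^2 = 281/16;  g^inv = (16/281) * [[51/4, 5/4], [5/4, 3/2]]
first-kind symbols [ij,l] = (1/2)(d_i g_jl + d_j g_il - d_l g_ij): [pp,p] = E_p/2 = 5/2, [pp,q] = F_p - E_q/2 = -21/8, [pq,p] = E_q/2 = 1/8, [pq,q] = G_p/2 = 15/2, [qq,p] = F_q - G_p/2 = -63/8, [qq,q] = G_q/2 = -7/2
Gamma^p_ij = (G*[ij,p] - F*[ij,q])/(EG - F^2), Gamma^q_ij = (E*[ij,q] - F*[ij,p])/(EG - F^2)


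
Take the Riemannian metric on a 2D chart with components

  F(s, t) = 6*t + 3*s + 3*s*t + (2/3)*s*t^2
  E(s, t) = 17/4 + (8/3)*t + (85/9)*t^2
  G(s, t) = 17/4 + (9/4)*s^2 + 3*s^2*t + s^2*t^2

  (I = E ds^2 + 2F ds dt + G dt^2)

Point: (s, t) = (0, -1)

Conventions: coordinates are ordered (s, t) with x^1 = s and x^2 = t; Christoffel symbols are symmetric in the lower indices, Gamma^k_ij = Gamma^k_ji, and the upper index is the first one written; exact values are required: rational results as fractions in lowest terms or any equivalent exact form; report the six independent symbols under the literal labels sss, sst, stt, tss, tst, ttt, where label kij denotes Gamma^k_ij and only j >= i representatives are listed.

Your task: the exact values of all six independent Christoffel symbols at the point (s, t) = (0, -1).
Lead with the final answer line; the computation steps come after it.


Answer: Gamma_sss = 7584/1565, Gamma_sst = -4964/1565, Gamma_stt = 3672/1565, Gamma_tss = 125452/14085, Gamma_tst = -7008/1565, Gamma_ttt = 5184/1565

E = 397/36, F = -6, G = 17/4 at the point
E_s = 0, E_t = -146/9, F_s = 2/3, F_t = 6, G_s = 0, G_t = 0
EG - F^2 = 1565/144;  g^inv = (144/1565) * [[17/4, 6], [6, 397/36]]
first-kind symbols [ij,l] = (1/2)(d_i g_jl + d_j g_il - d_l g_ij): [ss,s] = E_s/2 = 0, [ss,t] = F_s - E_t/2 = 79/9, [st,s] = E_t/2 = -73/9, [st,t] = G_s/2 = 0, [tt,s] = F_t - G_s/2 = 6, [tt,t] = G_t/2 = 0
Gamma^s_ij = (G*[ij,s] - F*[ij,t])/(EG - F^2), Gamma^t_ij = (E*[ij,t] - F*[ij,s])/(EG - F^2)


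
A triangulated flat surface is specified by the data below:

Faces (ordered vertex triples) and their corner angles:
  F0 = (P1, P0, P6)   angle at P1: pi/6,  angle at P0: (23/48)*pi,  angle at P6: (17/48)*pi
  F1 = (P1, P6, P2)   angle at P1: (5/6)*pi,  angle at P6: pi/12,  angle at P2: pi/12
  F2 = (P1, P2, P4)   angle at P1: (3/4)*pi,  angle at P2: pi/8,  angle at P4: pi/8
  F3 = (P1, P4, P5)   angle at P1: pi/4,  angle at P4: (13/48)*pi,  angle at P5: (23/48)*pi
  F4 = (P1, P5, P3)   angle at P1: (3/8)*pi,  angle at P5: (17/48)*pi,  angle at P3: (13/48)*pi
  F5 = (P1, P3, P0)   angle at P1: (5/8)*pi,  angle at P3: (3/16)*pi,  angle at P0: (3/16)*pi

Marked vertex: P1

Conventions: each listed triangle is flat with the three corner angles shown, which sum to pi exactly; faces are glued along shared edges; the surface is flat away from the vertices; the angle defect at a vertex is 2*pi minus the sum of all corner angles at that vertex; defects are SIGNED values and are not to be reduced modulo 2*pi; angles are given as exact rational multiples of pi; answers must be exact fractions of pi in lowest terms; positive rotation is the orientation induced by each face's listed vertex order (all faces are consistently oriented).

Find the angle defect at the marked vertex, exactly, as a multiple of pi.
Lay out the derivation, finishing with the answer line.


Sum of corner angles at P1: 3*pi
defect = 2*pi - 3*pi

Answer: defect(P1) = -pi


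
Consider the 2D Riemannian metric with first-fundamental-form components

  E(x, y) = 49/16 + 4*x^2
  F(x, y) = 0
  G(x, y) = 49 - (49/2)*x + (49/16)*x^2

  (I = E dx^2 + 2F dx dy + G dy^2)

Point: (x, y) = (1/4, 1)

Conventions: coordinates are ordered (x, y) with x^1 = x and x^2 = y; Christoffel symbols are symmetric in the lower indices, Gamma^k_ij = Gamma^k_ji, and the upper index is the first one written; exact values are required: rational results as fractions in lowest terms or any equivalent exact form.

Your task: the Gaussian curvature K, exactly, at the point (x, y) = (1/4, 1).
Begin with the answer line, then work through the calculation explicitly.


Answer: K = -1024/42135

E = 53/16, F = 0, G = 11025/256, EG - F^2 = 584325/4096 at the point
E_x = 2, E_y = 0, F_x = 0, F_y = 0, G_x = -735/32, G_y = 0
E_yy = 0, F_xy = 0, G_xx = 49/8
Evaluate Brioschi's two determinant matrices M1, M2 and divide by (EG - F^2)^2.
M1 = [[-E_yy/2 + F_xy - G_xx/2, E_x/2, F_x - E_y/2], [F_y - G_x/2, E, F], [G_y/2, F, G]] = [[-49/16, 1, 0], [735/64, 53/16, 0], [0, 0, 11025/256]]; det M1 = -61045425/65536
M2 = [[0, E_y/2, G_x/2], [E_y/2, E, F], [G_x/2, F, G]] = [[0, 0, -735/64], [0, 53/16, 0], [-735/64, 0, 11025/256]]; det M2 = -28631925/65536
det M1 - det M2 = -8103375/16384; K = -8103375/16384 / (584325/4096)^2 = -1024/42135


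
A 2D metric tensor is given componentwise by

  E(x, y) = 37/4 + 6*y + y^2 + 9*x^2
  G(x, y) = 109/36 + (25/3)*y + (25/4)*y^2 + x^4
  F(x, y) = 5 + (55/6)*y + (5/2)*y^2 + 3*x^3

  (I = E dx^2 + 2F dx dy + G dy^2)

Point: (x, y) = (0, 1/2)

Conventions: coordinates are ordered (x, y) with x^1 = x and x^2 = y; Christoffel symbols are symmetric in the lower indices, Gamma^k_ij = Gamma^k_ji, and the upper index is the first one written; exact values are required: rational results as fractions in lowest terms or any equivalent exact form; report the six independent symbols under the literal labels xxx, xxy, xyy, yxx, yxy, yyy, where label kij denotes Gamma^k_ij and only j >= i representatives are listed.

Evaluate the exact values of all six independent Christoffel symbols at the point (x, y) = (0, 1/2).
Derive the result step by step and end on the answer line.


E = 25/2, F = 245/24, G = 1261/144 at the point
E_x = 0, E_y = 7, F_x = 0, F_y = 35/3, G_x = 0, G_y = 175/12
EG - F^2 = 3025/576;  g^inv = (576/3025) * [[1261/144, -245/24], [-245/24, 25/2]]
first-kind symbols [ij,l] = (1/2)(d_i g_jl + d_j g_il - d_l g_ij): [xx,x] = E_x/2 = 0, [xx,y] = F_x - E_y/2 = -7/2, [xy,x] = E_y/2 = 7/2, [xy,y] = G_x/2 = 0, [yy,x] = F_y - G_x/2 = 35/3, [yy,y] = G_y/2 = 175/24
Gamma^x_ij = (G*[ij,x] - F*[ij,y])/(EG - F^2), Gamma^y_ij = (E*[ij,y] - F*[ij,x])/(EG - F^2)

Answer: Gamma_xxx = 4116/605, Gamma_xxy = 17654/3025, Gamma_xyy = 9583/1815, Gamma_yxx = -1008/121, Gamma_yxy = -4116/605, Gamma_yyy = -644/121


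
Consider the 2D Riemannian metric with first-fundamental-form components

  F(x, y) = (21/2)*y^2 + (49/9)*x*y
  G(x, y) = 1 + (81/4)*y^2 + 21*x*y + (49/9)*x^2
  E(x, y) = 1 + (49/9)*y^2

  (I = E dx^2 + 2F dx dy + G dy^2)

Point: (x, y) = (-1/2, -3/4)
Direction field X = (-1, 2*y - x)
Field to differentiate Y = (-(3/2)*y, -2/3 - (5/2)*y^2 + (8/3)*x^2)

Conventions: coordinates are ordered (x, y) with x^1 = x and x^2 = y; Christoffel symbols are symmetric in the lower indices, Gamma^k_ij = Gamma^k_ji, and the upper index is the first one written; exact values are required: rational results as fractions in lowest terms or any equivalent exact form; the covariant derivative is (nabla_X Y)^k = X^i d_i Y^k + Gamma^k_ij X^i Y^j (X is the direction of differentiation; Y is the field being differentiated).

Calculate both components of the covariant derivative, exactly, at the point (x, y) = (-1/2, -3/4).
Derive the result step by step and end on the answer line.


E = 65/16, F = 763/96, G = 12457/576 at the point
E_x = 0, E_y = -49/6, F_x = -49/12, F_y = -665/36, G_x = -763/36, G_y = -327/8
EG - F^2 = 14221/576;  g^inv = (576/14221) * [[12457/576, -763/96], [-763/96, 65/16]]
first-kind symbols [ij,l] = (1/2)(d_i g_jl + d_j g_il - d_l g_ij): [xx,x] = E_x/2 = 0, [xx,y] = F_x - E_y/2 = 0, [xy,x] = E_y/2 = -49/12, [xy,y] = G_x/2 = -763/72, [yy,x] = F_y - G_x/2 = -63/8, [yy,y] = G_y/2 = -327/16
Gamma^x_ij = (G*[ij,x] - F*[ij,y])/(EG - F^2), Gamma^y_ij = (E*[ij,y] - F*[ij,x])/(EG - F^2)
Gamma_xxx = 0, Gamma_xxy = -2352/14221, Gamma_xyy = -4536/14221, Gamma_yxx = 0, Gamma_yxy = -6104/14221, Gamma_yyy = -11772/14221
X = (-1, -1), Y = (9/8, -45/32) at the point

Answer: (nabla_X Y)^x = 57165/56884, (nabla_X Y)^y = -808253/341304


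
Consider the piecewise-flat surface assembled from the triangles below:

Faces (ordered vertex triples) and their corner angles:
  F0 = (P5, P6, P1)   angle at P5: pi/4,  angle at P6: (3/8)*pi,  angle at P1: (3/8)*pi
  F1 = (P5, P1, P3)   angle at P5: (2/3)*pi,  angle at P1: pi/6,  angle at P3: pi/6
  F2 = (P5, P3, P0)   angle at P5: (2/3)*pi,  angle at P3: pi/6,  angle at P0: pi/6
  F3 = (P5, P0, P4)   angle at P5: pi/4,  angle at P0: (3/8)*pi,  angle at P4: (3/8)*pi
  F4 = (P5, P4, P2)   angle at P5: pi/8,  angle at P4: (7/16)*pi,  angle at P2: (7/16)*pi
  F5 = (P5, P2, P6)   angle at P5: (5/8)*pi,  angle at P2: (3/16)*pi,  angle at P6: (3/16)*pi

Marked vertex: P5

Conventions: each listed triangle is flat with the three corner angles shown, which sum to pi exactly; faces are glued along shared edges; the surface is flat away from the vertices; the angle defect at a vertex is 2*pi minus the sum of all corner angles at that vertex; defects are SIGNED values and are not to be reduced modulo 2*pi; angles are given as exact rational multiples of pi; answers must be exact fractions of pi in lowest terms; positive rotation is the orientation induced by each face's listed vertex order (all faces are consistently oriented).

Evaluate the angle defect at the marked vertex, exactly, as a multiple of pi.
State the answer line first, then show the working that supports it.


Answer: defect(P5) = (-7/12)*pi

Sum of corner angles at P5: (31/12)*pi
defect = 2*pi - (31/12)*pi


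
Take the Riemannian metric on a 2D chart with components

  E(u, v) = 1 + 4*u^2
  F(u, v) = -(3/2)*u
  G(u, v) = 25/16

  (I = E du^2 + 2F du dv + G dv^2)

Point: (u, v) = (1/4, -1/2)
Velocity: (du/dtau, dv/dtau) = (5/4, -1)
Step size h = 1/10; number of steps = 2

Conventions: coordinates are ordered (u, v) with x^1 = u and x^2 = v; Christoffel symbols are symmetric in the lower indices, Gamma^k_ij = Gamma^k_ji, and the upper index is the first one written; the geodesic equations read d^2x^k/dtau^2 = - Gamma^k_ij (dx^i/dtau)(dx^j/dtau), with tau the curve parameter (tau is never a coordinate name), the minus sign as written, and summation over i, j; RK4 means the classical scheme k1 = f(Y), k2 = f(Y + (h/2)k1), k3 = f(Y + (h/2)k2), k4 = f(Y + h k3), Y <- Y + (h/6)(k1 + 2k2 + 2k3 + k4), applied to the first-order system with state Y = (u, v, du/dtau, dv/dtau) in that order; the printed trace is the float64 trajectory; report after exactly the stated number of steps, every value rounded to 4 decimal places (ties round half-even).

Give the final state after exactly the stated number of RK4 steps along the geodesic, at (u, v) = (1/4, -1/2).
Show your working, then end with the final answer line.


f(Y) = (du/dtau, dv/dtau, -Gamma^u_ij Y'^i Y'^j, -Gamma^v_ij Y'^i Y'^j) with the Gammas evaluated at the stage position; h = 0.100000; intermediate values shown to 6 dp
step 0: u = 0.2500, v = -0.5000, du/dtau = 1.2500, dv/dtau = -1.0000
step 1:
  k1: at (u, v) = (0.250000, -0.500000), (du/dtau, dv/dtau) = (1.250000, -1.000000); Gamma_uuu = 0.551724, Gamma_uuv = 0.000000, Gamma_uvv = 0.000000, Gamma_vuu = -0.827586, Gamma_vuv = 0.000000, Gamma_vvv = 0.000000; k1 = (1.250000, -1.000000, -0.862069, 1.293103)
  k2: at (u, v) = (0.312500, -0.550000), (du/dtau, dv/dtau) = (1.206897, -0.935345); Gamma_uuu = 0.640000, Gamma_uuv = 0.000000, Gamma_uvv = 0.000000, Gamma_vuu = -0.768000, Gamma_vuv = 0.000000, Gamma_vvv = 0.000000; k2 = (1.206897, -0.935345, -0.932224, 1.118668)
  k3: at (u, v) = (0.310345, -0.546767), (du/dtau, dv/dtau) = (1.203389, -0.944067); Gamma_uuu = 0.637338, Gamma_uuv = 0.000000, Gamma_uvv = 0.000000, Gamma_vuu = -0.770117, Gamma_vuv = 0.000000, Gamma_vvv = 0.000000; k3 = (1.203389, -0.944067, -0.922958, 1.115241)
  k4: at (u, v) = (0.370339, -0.594407), (du/dtau, dv/dtau) = (1.157704, -0.888476); Gamma_uuu = 0.701697, Gamma_uuv = 0.000000, Gamma_uvv = 0.000000, Gamma_vuu = -0.710529, Gamma_vuv = 0.000000, Gamma_vvv = 0.000000; k4 = (1.157704, -0.888476, -0.940470, 0.952307)
  Y <- Y + (h/6)(k1 + 2k2 + 2k3 + k4): u = 0.3705, v = -0.5941, du/dtau = 1.1581, dv/dtau = -0.8881
step 2:
  k1: at (u, v) = (0.370471, -0.594122), (du/dtau, dv/dtau) = (1.158118, -0.888113); Gamma_uuu = 0.701818, Gamma_uuv = 0.000000, Gamma_uvv = 0.000000, Gamma_vuu = -0.710397, Gamma_vuv = 0.000000, Gamma_vvv = 0.000000; k1 = (1.158118, -0.888113, -0.941304, 0.952811)
  k2: at (u, v) = (0.428377, -0.638527), (du/dtau, dv/dtau) = (1.111053, -0.840472); Gamma_uuu = 0.746130, Gamma_uuv = 0.000000, Gamma_uvv = 0.000000, Gamma_vuu = -0.653160, Gamma_vuv = 0.000000, Gamma_vvv = 0.000000; k2 = (1.111053, -0.840472, -0.921052, 0.806286)
  k3: at (u, v) = (0.426024, -0.636145), (du/dtau, dv/dtau) = (1.112066, -0.847799); Gamma_uuu = 0.744639, Gamma_uuv = 0.000000, Gamma_uvv = 0.000000, Gamma_vuu = -0.655455, Gamma_vuv = 0.000000, Gamma_vvv = 0.000000; k3 = (1.112066, -0.847799, -0.920888, 0.810595)
  k4: at (u, v) = (0.481678, -0.678902), (du/dtau, dv/dtau) = (1.066030, -0.807053); Gamma_uuu = 0.773607, Gamma_uuv = 0.000000, Gamma_uvv = 0.000000, Gamma_vuu = -0.602276, Gamma_vuv = 0.000000, Gamma_vvv = 0.000000; k4 = (1.066030, -0.807053, -0.879142, 0.684437)
  Y <- Y + (h/6)(k1 + 2k2 + 2k3 + k4): u = 0.4816, v = -0.6787, du/dtau = 1.0664, dv/dtau = -0.8069

Answer: u = 0.4816, v = -0.6787, du/dtau = 1.0664, dv/dtau = -0.8069


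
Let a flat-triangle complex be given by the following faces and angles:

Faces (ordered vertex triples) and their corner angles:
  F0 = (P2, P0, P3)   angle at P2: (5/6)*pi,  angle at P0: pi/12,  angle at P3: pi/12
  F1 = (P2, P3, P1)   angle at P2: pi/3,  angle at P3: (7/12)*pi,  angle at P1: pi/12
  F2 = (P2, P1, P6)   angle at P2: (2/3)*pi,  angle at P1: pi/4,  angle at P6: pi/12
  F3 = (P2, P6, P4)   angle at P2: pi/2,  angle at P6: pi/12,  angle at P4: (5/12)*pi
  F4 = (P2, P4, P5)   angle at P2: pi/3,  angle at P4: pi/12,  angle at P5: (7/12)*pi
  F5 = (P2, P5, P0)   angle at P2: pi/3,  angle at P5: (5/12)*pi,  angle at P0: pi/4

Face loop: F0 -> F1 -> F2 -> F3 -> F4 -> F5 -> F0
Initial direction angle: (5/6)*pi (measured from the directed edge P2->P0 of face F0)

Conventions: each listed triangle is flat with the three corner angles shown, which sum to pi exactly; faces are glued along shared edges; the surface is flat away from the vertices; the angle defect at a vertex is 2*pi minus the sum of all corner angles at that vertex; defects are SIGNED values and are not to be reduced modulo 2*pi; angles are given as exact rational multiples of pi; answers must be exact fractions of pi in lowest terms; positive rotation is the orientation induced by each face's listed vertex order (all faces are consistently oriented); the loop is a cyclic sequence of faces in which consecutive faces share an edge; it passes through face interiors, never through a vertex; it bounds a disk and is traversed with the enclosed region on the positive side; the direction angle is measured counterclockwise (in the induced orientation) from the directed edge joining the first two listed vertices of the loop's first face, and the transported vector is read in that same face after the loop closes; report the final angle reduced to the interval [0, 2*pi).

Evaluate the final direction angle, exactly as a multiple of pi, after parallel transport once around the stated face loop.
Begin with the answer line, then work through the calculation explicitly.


Answer: final direction angle = (11/6)*pi

enclosed vertex P2: corner angles sum to 3*pi, defect = 2*pi - 3*pi = -pi
final direction = starting direction + enclosed defect total, reduced mod 2*pi (induced orientation)
final angle = (5/6)*pi - pi = (11/6)*pi (mod 2*pi)


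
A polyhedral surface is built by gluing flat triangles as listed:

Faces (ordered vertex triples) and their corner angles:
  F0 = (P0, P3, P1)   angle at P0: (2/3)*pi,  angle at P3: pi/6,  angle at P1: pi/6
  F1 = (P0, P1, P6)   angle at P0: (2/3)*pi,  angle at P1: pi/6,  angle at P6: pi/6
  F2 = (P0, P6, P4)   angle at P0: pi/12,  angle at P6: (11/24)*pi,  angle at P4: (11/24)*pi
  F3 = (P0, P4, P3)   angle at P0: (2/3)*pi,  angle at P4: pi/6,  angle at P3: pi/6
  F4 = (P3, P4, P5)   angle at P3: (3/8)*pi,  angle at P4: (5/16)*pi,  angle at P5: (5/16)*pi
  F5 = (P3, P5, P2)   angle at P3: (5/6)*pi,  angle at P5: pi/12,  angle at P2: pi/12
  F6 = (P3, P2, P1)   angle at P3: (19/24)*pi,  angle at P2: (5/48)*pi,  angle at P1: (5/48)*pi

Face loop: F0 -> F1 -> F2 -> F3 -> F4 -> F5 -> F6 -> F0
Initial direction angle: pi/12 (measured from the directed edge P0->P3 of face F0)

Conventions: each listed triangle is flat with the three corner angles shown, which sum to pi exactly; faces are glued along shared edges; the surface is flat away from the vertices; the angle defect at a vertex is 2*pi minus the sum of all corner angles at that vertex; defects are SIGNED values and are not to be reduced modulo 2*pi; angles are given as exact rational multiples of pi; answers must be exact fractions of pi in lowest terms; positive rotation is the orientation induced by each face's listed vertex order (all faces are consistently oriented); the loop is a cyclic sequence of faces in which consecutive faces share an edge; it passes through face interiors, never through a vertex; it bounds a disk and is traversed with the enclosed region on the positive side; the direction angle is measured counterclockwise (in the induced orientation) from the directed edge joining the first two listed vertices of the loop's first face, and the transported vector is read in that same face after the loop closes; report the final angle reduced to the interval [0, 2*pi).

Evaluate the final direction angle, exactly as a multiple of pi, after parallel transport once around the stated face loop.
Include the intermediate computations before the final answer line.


enclosed vertex P0: corner angles sum to (25/12)*pi, defect = 2*pi - (25/12)*pi = -pi/12
enclosed vertex P3: corner angles sum to (7/3)*pi, defect = 2*pi - (7/3)*pi = -pi/3
adding the enclosed defects to the starting angle (mod 2*pi, induced orientation) gives the holonomy
final angle = pi/12 - (5/12)*pi = (5/3)*pi (mod 2*pi)

Answer: final direction angle = (5/3)*pi


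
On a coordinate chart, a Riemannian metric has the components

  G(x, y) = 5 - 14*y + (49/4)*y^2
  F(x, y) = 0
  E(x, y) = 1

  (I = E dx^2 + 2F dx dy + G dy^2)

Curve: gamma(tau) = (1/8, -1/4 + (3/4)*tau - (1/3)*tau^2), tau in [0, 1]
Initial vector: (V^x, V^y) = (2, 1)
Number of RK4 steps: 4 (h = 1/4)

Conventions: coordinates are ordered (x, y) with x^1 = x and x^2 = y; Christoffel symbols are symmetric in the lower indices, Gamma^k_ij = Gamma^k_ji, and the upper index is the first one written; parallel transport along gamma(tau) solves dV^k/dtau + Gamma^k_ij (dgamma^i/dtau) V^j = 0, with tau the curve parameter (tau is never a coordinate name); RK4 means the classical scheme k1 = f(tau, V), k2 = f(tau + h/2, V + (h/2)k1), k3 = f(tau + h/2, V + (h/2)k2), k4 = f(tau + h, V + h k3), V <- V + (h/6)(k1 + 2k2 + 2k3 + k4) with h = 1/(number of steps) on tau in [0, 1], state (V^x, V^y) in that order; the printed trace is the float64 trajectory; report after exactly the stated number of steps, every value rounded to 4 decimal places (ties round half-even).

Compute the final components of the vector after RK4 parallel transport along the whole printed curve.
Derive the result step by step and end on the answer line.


gamma'(tau) = (0, 3/4 - (2/3)*tau); f(tau, V)^k = -Gamma^k_ij(gamma(tau)) gamma'^i(tau) V^j; h = 1/4; intermediate values shown to 6 dp
curve data and Christoffel symbols at the stage parameters:
  tau = 0.000000: gamma = (0.125000, -0.250000), gamma' = (0.000000, 0.750000); Gamma_xxx = 0.000000, Gamma_xxy = 0.000000, Gamma_xyy = 0.000000, Gamma_yxx = 0.000000, Gamma_yxy = 0.000000, Gamma_yyy = -1.086003
  tau = 0.125000: gamma = (0.125000, -0.161458), gamma' = (0.000000, 0.666667); Gamma_xxx = 0.000000, Gamma_xxy = 0.000000, Gamma_xyy = 0.000000, Gamma_yxx = 0.000000, Gamma_yxy = 0.000000, Gamma_yyy = -1.184452
  tau = 0.250000: gamma = (0.125000, -0.083333), gamma' = (0.000000, 0.583333); Gamma_xxx = 0.000000, Gamma_xxy = 0.000000, Gamma_xyy = 0.000000, Gamma_yxx = 0.000000, Gamma_yxy = 0.000000, Gamma_yyy = -1.282977
  tau = 0.375000: gamma = (0.125000, -0.015625), gamma' = (0.000000, 0.500000); Gamma_xxx = 0.000000, Gamma_xxy = 0.000000, Gamma_xyy = 0.000000, Gamma_yxx = 0.000000, Gamma_yxy = 0.000000, Gamma_yyy = -1.377205
  tau = 0.500000: gamma = (0.125000, 0.041667), gamma' = (0.000000, 0.416667); Gamma_xxx = 0.000000, Gamma_xxy = 0.000000, Gamma_xyy = 0.000000, Gamma_yxx = 0.000000, Gamma_yxy = 0.000000, Gamma_yyy = -1.462298
  tau = 0.625000: gamma = (0.125000, 0.088542), gamma' = (0.000000, 0.333333); Gamma_xxx = 0.000000, Gamma_xxy = 0.000000, Gamma_xyy = 0.000000, Gamma_yxx = 0.000000, Gamma_yxy = 0.000000, Gamma_yyy = -1.533888
  tau = 0.750000: gamma = (0.125000, 0.125000), gamma' = (0.000000, 0.250000); Gamma_xxx = 0.000000, Gamma_xxy = 0.000000, Gamma_xyy = 0.000000, Gamma_yxx = 0.000000, Gamma_yxy = 0.000000, Gamma_yyy = -1.589103
  tau = 0.875000: gamma = (0.125000, 0.151042), gamma' = (0.000000, 0.166667); Gamma_xxx = 0.000000, Gamma_xxy = 0.000000, Gamma_xyy = 0.000000, Gamma_yxx = 0.000000, Gamma_yxy = 0.000000, Gamma_yyy = -1.627150
  tau = 1.000000: gamma = (0.125000, 0.166667), gamma' = (0.000000, 0.083333); Gamma_xxx = 0.000000, Gamma_xxy = 0.000000, Gamma_xyy = 0.000000, Gamma_yxx = 0.000000, Gamma_yxy = 0.000000, Gamma_yyy = -1.648961
step 0: V^x = 2.0000, V^y = 1.0000
step 1: k1 = (0.000000, 0.814503), k2 = (0.000000, 0.870030), k3 = (0.000000, 0.875511), k4 = (0.000000, 0.912212); V <- V + (h/6)(k1 + 2k2 + 2k3 + k4): V^x = 2.0000, V^y = 1.2174
step 2: k1 = (0.000000, 0.911112), k2 = (0.000000, 0.916734), k3 = (0.000000, 0.917218), k4 = (0.000000, 0.881469); V <- V + (h/6)(k1 + 2k2 + 2k3 + k4): V^x = 2.0000, V^y = 1.4449
step 3: k1 = (0.000000, 0.880382), k2 = (0.000000, 0.795053), k3 = (0.000000, 0.789599), k4 = (0.000000, 0.652457); V <- V + (h/6)(k1 + 2k2 + 2k3 + k4): V^x = 2.0000, V^y = 1.6409
step 4: k1 = (0.000000, 0.651870), k2 = (0.000000, 0.467083), k3 = (0.000000, 0.460819), k4 = (0.000000, 0.241306); V <- V + (h/6)(k1 + 2k2 + 2k3 + k4): V^x = 2.0000, V^y = 1.7554

Answer: V^x = 2.0000, V^y = 1.7554
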